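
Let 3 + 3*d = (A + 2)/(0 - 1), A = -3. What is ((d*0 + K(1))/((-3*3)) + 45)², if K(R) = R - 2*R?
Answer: 164836/81 ≈ 2035.0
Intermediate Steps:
d = -⅔ (d = -1 + ((-3 + 2)/(0 - 1))/3 = -1 + (-1/(-1))/3 = -1 + (-1*(-1))/3 = -1 + (⅓)*1 = -1 + ⅓ = -⅔ ≈ -0.66667)
K(R) = -R
((d*0 + K(1))/((-3*3)) + 45)² = ((-⅔*0 - 1*1)/((-3*3)) + 45)² = ((0 - 1)/(-9) + 45)² = (-1*(-⅑) + 45)² = (⅑ + 45)² = (406/9)² = 164836/81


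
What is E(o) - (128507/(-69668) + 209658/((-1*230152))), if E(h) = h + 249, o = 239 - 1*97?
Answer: 197298948287/501069673 ≈ 393.76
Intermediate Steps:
o = 142 (o = 239 - 97 = 142)
E(h) = 249 + h
E(o) - (128507/(-69668) + 209658/((-1*230152))) = (249 + 142) - (128507/(-69668) + 209658/((-1*230152))) = 391 - (128507*(-1/69668) + 209658/(-230152)) = 391 - (-128507/69668 + 209658*(-1/230152)) = 391 - (-128507/69668 - 104829/115076) = 391 - 1*(-1380706144/501069673) = 391 + 1380706144/501069673 = 197298948287/501069673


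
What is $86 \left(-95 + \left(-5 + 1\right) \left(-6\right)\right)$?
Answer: $-6106$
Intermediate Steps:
$86 \left(-95 + \left(-5 + 1\right) \left(-6\right)\right) = 86 \left(-95 - -24\right) = 86 \left(-95 + 24\right) = 86 \left(-71\right) = -6106$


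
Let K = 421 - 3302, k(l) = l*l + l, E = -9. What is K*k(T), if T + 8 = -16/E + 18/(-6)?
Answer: -17695102/81 ≈ -2.1846e+5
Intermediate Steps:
T = -83/9 (T = -8 + (-16/(-9) + 18/(-6)) = -8 + (-16*(-⅑) + 18*(-⅙)) = -8 + (16/9 - 3) = -8 - 11/9 = -83/9 ≈ -9.2222)
k(l) = l + l² (k(l) = l² + l = l + l²)
K = -2881
K*k(T) = -(-239123)*(1 - 83/9)/9 = -(-239123)*(-74)/(9*9) = -2881*6142/81 = -17695102/81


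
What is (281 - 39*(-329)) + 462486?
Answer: 475598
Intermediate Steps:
(281 - 39*(-329)) + 462486 = (281 + 12831) + 462486 = 13112 + 462486 = 475598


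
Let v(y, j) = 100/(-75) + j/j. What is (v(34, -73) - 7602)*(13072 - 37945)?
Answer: 189092837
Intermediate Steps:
v(y, j) = -⅓ (v(y, j) = 100*(-1/75) + 1 = -4/3 + 1 = -⅓)
(v(34, -73) - 7602)*(13072 - 37945) = (-⅓ - 7602)*(13072 - 37945) = -22807/3*(-24873) = 189092837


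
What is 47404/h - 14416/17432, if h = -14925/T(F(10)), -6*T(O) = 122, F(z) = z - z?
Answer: 6220207726/97564725 ≈ 63.755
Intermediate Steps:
F(z) = 0
T(O) = -61/3 (T(O) = -⅙*122 = -61/3)
h = 44775/61 (h = -14925/(-61/3) = -14925*(-3/61) = 44775/61 ≈ 734.02)
47404/h - 14416/17432 = 47404/(44775/61) - 14416/17432 = 47404*(61/44775) - 14416*1/17432 = 2891644/44775 - 1802/2179 = 6220207726/97564725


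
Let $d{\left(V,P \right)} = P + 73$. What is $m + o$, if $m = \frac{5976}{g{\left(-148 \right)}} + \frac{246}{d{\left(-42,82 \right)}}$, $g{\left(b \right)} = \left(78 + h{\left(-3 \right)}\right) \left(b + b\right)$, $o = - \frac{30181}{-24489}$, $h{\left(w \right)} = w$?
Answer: $\frac{1790903974}{702222075} \approx 2.5503$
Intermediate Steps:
$d{\left(V,P \right)} = 73 + P$
$o = \frac{30181}{24489}$ ($o = \left(-30181\right) \left(- \frac{1}{24489}\right) = \frac{30181}{24489} \approx 1.2324$)
$g{\left(b \right)} = 150 b$ ($g{\left(b \right)} = \left(78 - 3\right) \left(b + b\right) = 75 \cdot 2 b = 150 b$)
$m = \frac{37791}{28675}$ ($m = \frac{5976}{150 \left(-148\right)} + \frac{246}{73 + 82} = \frac{5976}{-22200} + \frac{246}{155} = 5976 \left(- \frac{1}{22200}\right) + 246 \cdot \frac{1}{155} = - \frac{249}{925} + \frac{246}{155} = \frac{37791}{28675} \approx 1.3179$)
$m + o = \frac{37791}{28675} + \frac{30181}{24489} = \frac{1790903974}{702222075}$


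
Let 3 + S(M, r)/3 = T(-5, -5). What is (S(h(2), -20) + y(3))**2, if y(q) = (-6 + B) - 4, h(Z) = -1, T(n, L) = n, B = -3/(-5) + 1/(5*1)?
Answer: 27556/25 ≈ 1102.2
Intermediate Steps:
B = 4/5 (B = -3*(-1/5) + (1/5)*1 = 3/5 + 1/5 = 4/5 ≈ 0.80000)
S(M, r) = -24 (S(M, r) = -9 + 3*(-5) = -9 - 15 = -24)
y(q) = -46/5 (y(q) = (-6 + 4/5) - 4 = -26/5 - 4 = -46/5)
(S(h(2), -20) + y(3))**2 = (-24 - 46/5)**2 = (-166/5)**2 = 27556/25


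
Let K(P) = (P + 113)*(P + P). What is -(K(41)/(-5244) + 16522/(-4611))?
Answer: 4024141/671669 ≈ 5.9913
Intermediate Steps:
K(P) = 2*P*(113 + P) (K(P) = (113 + P)*(2*P) = 2*P*(113 + P))
-(K(41)/(-5244) + 16522/(-4611)) = -((2*41*(113 + 41))/(-5244) + 16522/(-4611)) = -((2*41*154)*(-1/5244) + 16522*(-1/4611)) = -(12628*(-1/5244) - 16522/4611) = -(-3157/1311 - 16522/4611) = -1*(-4024141/671669) = 4024141/671669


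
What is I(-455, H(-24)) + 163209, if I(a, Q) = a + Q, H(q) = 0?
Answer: 162754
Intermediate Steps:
I(a, Q) = Q + a
I(-455, H(-24)) + 163209 = (0 - 455) + 163209 = -455 + 163209 = 162754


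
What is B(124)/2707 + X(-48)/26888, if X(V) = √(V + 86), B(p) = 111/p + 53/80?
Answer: 3863/6713360 + √38/26888 ≈ 0.00080468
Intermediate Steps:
B(p) = 53/80 + 111/p (B(p) = 111/p + 53*(1/80) = 111/p + 53/80 = 53/80 + 111/p)
X(V) = √(86 + V)
B(124)/2707 + X(-48)/26888 = (53/80 + 111/124)/2707 + √(86 - 48)/26888 = (53/80 + 111*(1/124))*(1/2707) + √38*(1/26888) = (53/80 + 111/124)*(1/2707) + √38/26888 = (3863/2480)*(1/2707) + √38/26888 = 3863/6713360 + √38/26888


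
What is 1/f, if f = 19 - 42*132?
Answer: -1/5525 ≈ -0.00018100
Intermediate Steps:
f = -5525 (f = 19 - 5544 = -5525)
1/f = 1/(-5525) = -1/5525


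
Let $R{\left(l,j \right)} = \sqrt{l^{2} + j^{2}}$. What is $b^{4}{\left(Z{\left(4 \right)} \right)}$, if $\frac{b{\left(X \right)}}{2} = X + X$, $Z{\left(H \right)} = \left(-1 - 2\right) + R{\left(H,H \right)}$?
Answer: $725248 - 503808 \sqrt{2} \approx 12756.0$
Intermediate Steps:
$R{\left(l,j \right)} = \sqrt{j^{2} + l^{2}}$
$Z{\left(H \right)} = -3 + \sqrt{2} \sqrt{H^{2}}$ ($Z{\left(H \right)} = \left(-1 - 2\right) + \sqrt{H^{2} + H^{2}} = -3 + \sqrt{2 H^{2}} = -3 + \sqrt{2} \sqrt{H^{2}}$)
$b{\left(X \right)} = 4 X$ ($b{\left(X \right)} = 2 \left(X + X\right) = 2 \cdot 2 X = 4 X$)
$b^{4}{\left(Z{\left(4 \right)} \right)} = \left(4 \left(-3 + \sqrt{2} \sqrt{4^{2}}\right)\right)^{4} = \left(4 \left(-3 + \sqrt{2} \sqrt{16}\right)\right)^{4} = \left(4 \left(-3 + \sqrt{2} \cdot 4\right)\right)^{4} = \left(4 \left(-3 + 4 \sqrt{2}\right)\right)^{4} = \left(-12 + 16 \sqrt{2}\right)^{4}$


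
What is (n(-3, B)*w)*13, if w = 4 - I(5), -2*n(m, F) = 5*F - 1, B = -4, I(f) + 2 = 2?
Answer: 546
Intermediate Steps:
I(f) = 0 (I(f) = -2 + 2 = 0)
n(m, F) = ½ - 5*F/2 (n(m, F) = -(5*F - 1)/2 = -(-1 + 5*F)/2 = ½ - 5*F/2)
w = 4 (w = 4 - 1*0 = 4 + 0 = 4)
(n(-3, B)*w)*13 = ((½ - 5/2*(-4))*4)*13 = ((½ + 10)*4)*13 = ((21/2)*4)*13 = 42*13 = 546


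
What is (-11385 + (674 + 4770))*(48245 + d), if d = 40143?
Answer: -525113108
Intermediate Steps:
(-11385 + (674 + 4770))*(48245 + d) = (-11385 + (674 + 4770))*(48245 + 40143) = (-11385 + 5444)*88388 = -5941*88388 = -525113108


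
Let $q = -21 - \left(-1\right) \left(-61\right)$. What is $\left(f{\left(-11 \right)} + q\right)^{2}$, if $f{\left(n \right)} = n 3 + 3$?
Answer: $12544$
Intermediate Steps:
$f{\left(n \right)} = 3 + 3 n$ ($f{\left(n \right)} = 3 n + 3 = 3 + 3 n$)
$q = -82$ ($q = -21 - 61 = -82$)
$\left(f{\left(-11 \right)} + q\right)^{2} = \left(\left(3 + 3 \left(-11\right)\right) - 82\right)^{2} = \left(\left(3 - 33\right) - 82\right)^{2} = \left(-30 - 82\right)^{2} = \left(-112\right)^{2} = 12544$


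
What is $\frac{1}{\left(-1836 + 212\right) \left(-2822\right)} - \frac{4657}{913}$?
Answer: $- \frac{257140901}{50412208} \approx -5.1008$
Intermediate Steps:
$\frac{1}{\left(-1836 + 212\right) \left(-2822\right)} - \frac{4657}{913} = \frac{1}{-1624} \left(- \frac{1}{2822}\right) - \frac{4657}{913} = \left(- \frac{1}{1624}\right) \left(- \frac{1}{2822}\right) - \frac{4657}{913} = \frac{1}{4582928} - \frac{4657}{913} = - \frac{257140901}{50412208}$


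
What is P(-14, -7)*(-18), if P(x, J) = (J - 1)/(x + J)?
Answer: -48/7 ≈ -6.8571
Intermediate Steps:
P(x, J) = (-1 + J)/(J + x)
P(-14, -7)*(-18) = ((-1 - 7)/(-7 - 14))*(-18) = (-8/(-21))*(-18) = -1/21*(-8)*(-18) = (8/21)*(-18) = -48/7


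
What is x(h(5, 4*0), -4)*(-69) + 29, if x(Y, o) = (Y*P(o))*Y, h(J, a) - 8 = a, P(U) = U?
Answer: 17693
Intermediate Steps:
h(J, a) = 8 + a
x(Y, o) = o*Y² (x(Y, o) = (Y*o)*Y = o*Y²)
x(h(5, 4*0), -4)*(-69) + 29 = -4*(8 + 4*0)²*(-69) + 29 = -4*(8 + 0)²*(-69) + 29 = -4*8²*(-69) + 29 = -4*64*(-69) + 29 = -256*(-69) + 29 = 17664 + 29 = 17693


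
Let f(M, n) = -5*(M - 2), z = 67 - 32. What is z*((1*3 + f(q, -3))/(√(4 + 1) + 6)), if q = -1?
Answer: 3780/31 - 630*√5/31 ≈ 76.493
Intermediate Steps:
z = 35
f(M, n) = 10 - 5*M (f(M, n) = -5*(-2 + M) = 10 - 5*M)
z*((1*3 + f(q, -3))/(√(4 + 1) + 6)) = 35*((1*3 + (10 - 5*(-1)))/(√(4 + 1) + 6)) = 35*((3 + (10 + 5))/(√5 + 6)) = 35*((3 + 15)/(6 + √5)) = 35*(18/(6 + √5)) = 630/(6 + √5)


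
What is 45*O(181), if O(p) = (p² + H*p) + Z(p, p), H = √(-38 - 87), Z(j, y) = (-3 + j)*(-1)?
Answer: 1466235 + 40725*I*√5 ≈ 1.4662e+6 + 91064.0*I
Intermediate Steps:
Z(j, y) = 3 - j
H = 5*I*√5 (H = √(-125) = 5*I*√5 ≈ 11.18*I)
O(p) = 3 + p² - p + 5*I*p*√5 (O(p) = (p² + (5*I*√5)*p) + (3 - p) = (p² + 5*I*p*√5) + (3 - p) = 3 + p² - p + 5*I*p*√5)
45*O(181) = 45*(3 + 181² - 1*181 + 5*I*181*√5) = 45*(3 + 32761 - 181 + 905*I*√5) = 45*(32583 + 905*I*√5) = 1466235 + 40725*I*√5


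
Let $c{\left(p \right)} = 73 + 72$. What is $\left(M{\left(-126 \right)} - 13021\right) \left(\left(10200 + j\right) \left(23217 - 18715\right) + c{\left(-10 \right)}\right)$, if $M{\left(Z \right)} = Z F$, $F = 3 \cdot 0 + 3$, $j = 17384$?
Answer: $-1663932210887$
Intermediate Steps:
$F = 3$ ($F = 0 + 3 = 3$)
$M{\left(Z \right)} = 3 Z$ ($M{\left(Z \right)} = Z 3 = 3 Z$)
$c{\left(p \right)} = 145$
$\left(M{\left(-126 \right)} - 13021\right) \left(\left(10200 + j\right) \left(23217 - 18715\right) + c{\left(-10 \right)}\right) = \left(3 \left(-126\right) - 13021\right) \left(\left(10200 + 17384\right) \left(23217 - 18715\right) + 145\right) = \left(-378 - 13021\right) \left(27584 \cdot 4502 + 145\right) = - 13399 \left(124183168 + 145\right) = \left(-13399\right) 124183313 = -1663932210887$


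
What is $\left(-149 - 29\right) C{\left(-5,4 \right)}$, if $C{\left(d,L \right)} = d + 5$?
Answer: $0$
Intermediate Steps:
$C{\left(d,L \right)} = 5 + d$
$\left(-149 - 29\right) C{\left(-5,4 \right)} = \left(-149 - 29\right) \left(5 - 5\right) = \left(-178\right) 0 = 0$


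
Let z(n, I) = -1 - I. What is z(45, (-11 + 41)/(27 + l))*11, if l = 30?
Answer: -319/19 ≈ -16.789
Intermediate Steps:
z(45, (-11 + 41)/(27 + l))*11 = (-1 - (-11 + 41)/(27 + 30))*11 = (-1 - 30/57)*11 = (-1 - 1*10/19)*11 = (-1 - 10/19)*11 = -29/19*11 = -319/19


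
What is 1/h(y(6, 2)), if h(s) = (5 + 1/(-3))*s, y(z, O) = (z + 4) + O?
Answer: 1/56 ≈ 0.017857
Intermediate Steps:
y(z, O) = 4 + O + z (y(z, O) = (4 + z) + O = 4 + O + z)
h(s) = 14*s/3 (h(s) = (5 + 1*(-⅓))*s = (5 - ⅓)*s = 14*s/3)
1/h(y(6, 2)) = 1/(14*(4 + 2 + 6)/3) = 1/((14/3)*12) = 1/56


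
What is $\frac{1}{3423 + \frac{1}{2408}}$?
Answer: $\frac{2408}{8242585} \approx 0.00029214$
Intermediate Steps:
$\frac{1}{3423 + \frac{1}{2408}} = \frac{1}{\frac{8242585}{2408}} = \frac{2408}{8242585}$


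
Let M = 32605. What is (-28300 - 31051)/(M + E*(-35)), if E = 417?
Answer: -59351/18010 ≈ -3.2954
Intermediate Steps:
(-28300 - 31051)/(M + E*(-35)) = (-28300 - 31051)/(32605 + 417*(-35)) = -59351/(32605 - 14595) = -59351/18010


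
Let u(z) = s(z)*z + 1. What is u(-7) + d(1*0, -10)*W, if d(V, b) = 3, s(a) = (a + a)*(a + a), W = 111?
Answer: -1038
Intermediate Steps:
s(a) = 4*a² (s(a) = (2*a)*(2*a) = 4*a²)
u(z) = 1 + 4*z³ (u(z) = (4*z²)*z + 1 = 4*z³ + 1 = 1 + 4*z³)
u(-7) + d(1*0, -10)*W = (1 + 4*(-7)³) + 3*111 = (1 + 4*(-343)) + 333 = (1 - 1372) + 333 = -1371 + 333 = -1038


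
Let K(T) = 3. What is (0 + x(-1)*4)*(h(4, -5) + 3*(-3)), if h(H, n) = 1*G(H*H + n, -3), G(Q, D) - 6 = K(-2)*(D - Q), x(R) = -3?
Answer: 540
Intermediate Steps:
G(Q, D) = 6 - 3*Q + 3*D (G(Q, D) = 6 + 3*(D - Q) = 6 + (-3*Q + 3*D) = 6 - 3*Q + 3*D)
h(H, n) = -3 - 3*n - 3*H² (h(H, n) = 1*(6 - 3*(H*H + n) + 3*(-3)) = 1*(6 - 3*(H² + n) - 9) = 1*(6 - 3*(n + H²) - 9) = 1*(6 + (-3*n - 3*H²) - 9) = 1*(-3 - 3*n - 3*H²) = -3 - 3*n - 3*H²)
(0 + x(-1)*4)*(h(4, -5) + 3*(-3)) = (0 - 3*4)*((-3 - 3*(-5) - 3*4²) + 3*(-3)) = (0 - 12)*((-3 + 15 - 3*16) - 9) = -12*((-3 + 15 - 48) - 9) = -12*(-36 - 9) = -12*(-45) = 540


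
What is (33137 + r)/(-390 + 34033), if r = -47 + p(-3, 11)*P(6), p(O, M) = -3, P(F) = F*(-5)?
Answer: 33180/33643 ≈ 0.98624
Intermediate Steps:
P(F) = -5*F
r = 43 (r = -47 - (-15)*6 = -47 - 3*(-30) = -47 + 90 = 43)
(33137 + r)/(-390 + 34033) = (33137 + 43)/(-390 + 34033) = 33180/33643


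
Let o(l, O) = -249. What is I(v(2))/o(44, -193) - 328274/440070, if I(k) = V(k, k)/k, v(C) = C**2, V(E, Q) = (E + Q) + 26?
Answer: -9497869/12175270 ≈ -0.78010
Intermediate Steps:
V(E, Q) = 26 + E + Q
I(k) = (26 + 2*k)/k (I(k) = (26 + k + k)/k = (26 + 2*k)/k)
I(v(2))/o(44, -193) - 328274/440070 = (2 + 26/(2**2))/(-249) - 328274/440070 = (2 + 26/4)*(-1/249) - 328274*1/440070 = (2 + 26*(1/4))*(-1/249) - 164137/220035 = (2 + 13/2)*(-1/249) - 164137/220035 = (17/2)*(-1/249) - 164137/220035 = -17/498 - 164137/220035 = -9497869/12175270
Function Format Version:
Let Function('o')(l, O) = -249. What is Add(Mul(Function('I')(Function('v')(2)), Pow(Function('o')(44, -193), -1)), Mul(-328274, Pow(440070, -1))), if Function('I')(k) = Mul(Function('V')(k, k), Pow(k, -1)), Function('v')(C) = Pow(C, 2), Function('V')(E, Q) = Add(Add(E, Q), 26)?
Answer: Rational(-9497869, 12175270) ≈ -0.78010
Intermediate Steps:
Function('V')(E, Q) = Add(26, E, Q)
Function('I')(k) = Mul(Pow(k, -1), Add(26, Mul(2, k))) (Function('I')(k) = Mul(Add(26, k, k), Pow(k, -1)) = Mul(Add(26, Mul(2, k)), Pow(k, -1)) = Mul(Pow(k, -1), Add(26, Mul(2, k))))
Add(Mul(Function('I')(Function('v')(2)), Pow(Function('o')(44, -193), -1)), Mul(-328274, Pow(440070, -1))) = Add(Mul(Add(2, Mul(26, Pow(Pow(2, 2), -1))), Pow(-249, -1)), Mul(-328274, Pow(440070, -1))) = Add(Mul(Add(2, Mul(26, Pow(4, -1))), Rational(-1, 249)), Mul(-328274, Rational(1, 440070))) = Add(Mul(Add(2, Mul(26, Rational(1, 4))), Rational(-1, 249)), Rational(-164137, 220035)) = Add(Mul(Add(2, Rational(13, 2)), Rational(-1, 249)), Rational(-164137, 220035)) = Add(Mul(Rational(17, 2), Rational(-1, 249)), Rational(-164137, 220035)) = Add(Rational(-17, 498), Rational(-164137, 220035)) = Rational(-9497869, 12175270)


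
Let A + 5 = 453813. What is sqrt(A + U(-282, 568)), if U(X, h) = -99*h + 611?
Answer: 3*sqrt(44243) ≈ 631.02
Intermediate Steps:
A = 453808 (A = -5 + 453813 = 453808)
U(X, h) = 611 - 99*h
sqrt(A + U(-282, 568)) = sqrt(453808 + (611 - 99*568)) = sqrt(453808 + (611 - 56232)) = sqrt(453808 - 55621) = sqrt(398187) = 3*sqrt(44243)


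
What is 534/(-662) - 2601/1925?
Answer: -1374906/637175 ≈ -2.1578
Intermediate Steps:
534/(-662) - 2601/1925 = 534*(-1/662) - 2601*1/1925 = -267/331 - 2601/1925 = -1374906/637175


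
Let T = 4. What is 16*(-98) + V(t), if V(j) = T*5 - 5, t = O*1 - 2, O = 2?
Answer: -1553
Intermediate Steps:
t = 0 (t = 2*1 - 2 = 2 - 2 = 0)
V(j) = 15 (V(j) = 4*5 - 5 = 20 - 5 = 15)
16*(-98) + V(t) = 16*(-98) + 15 = -1568 + 15 = -1553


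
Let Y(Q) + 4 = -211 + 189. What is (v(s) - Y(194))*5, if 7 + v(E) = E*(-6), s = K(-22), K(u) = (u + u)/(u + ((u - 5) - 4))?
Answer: 3715/53 ≈ 70.094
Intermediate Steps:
Y(Q) = -26 (Y(Q) = -4 + (-211 + 189) = -4 - 22 = -26)
K(u) = 2*u/(-9 + 2*u) (K(u) = (2*u)/(u + ((-5 + u) - 4)) = (2*u)/(u + (-9 + u)) = (2*u)/(-9 + 2*u) = 2*u/(-9 + 2*u))
s = 44/53 (s = 2*(-22)/(-9 + 2*(-22)) = 2*(-22)/(-9 - 44) = 2*(-22)/(-53) = 2*(-22)*(-1/53) = 44/53 ≈ 0.83019)
v(E) = -7 - 6*E (v(E) = -7 + E*(-6) = -7 - 6*E)
(v(s) - Y(194))*5 = ((-7 - 6*44/53) - 1*(-26))*5 = ((-7 - 264/53) + 26)*5 = (-635/53 + 26)*5 = (743/53)*5 = 3715/53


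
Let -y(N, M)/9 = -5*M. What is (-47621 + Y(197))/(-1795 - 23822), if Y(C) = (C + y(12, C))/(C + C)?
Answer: 15866/8539 ≈ 1.8581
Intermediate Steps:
y(N, M) = 45*M (y(N, M) = -(-45)*M = 45*M)
Y(C) = 23 (Y(C) = (C + 45*C)/(C + C) = (46*C)/((2*C)) = (46*C)*(1/(2*C)) = 23)
(-47621 + Y(197))/(-1795 - 23822) = (-47621 + 23)/(-1795 - 23822) = -47598/(-25617) = -47598*(-1/25617) = 15866/8539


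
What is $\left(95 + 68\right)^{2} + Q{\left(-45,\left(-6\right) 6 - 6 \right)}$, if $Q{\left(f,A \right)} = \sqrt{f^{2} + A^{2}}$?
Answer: $26569 + 3 \sqrt{421} \approx 26631.0$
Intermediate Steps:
$Q{\left(f,A \right)} = \sqrt{A^{2} + f^{2}}$
$\left(95 + 68\right)^{2} + Q{\left(-45,\left(-6\right) 6 - 6 \right)} = \left(95 + 68\right)^{2} + \sqrt{\left(\left(-6\right) 6 - 6\right)^{2} + \left(-45\right)^{2}} = 163^{2} + \sqrt{\left(-36 - 6\right)^{2} + 2025} = 26569 + \sqrt{\left(-42\right)^{2} + 2025} = 26569 + \sqrt{1764 + 2025} = 26569 + \sqrt{3789} = 26569 + 3 \sqrt{421}$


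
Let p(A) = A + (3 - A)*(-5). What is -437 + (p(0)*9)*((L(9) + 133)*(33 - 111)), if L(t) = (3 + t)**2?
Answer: 2916373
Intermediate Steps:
p(A) = -15 + 6*A (p(A) = A + (-15 + 5*A) = -15 + 6*A)
-437 + (p(0)*9)*((L(9) + 133)*(33 - 111)) = -437 + ((-15 + 6*0)*9)*(((3 + 9)**2 + 133)*(33 - 111)) = -437 + ((-15 + 0)*9)*((12**2 + 133)*(-78)) = -437 + (-15*9)*((144 + 133)*(-78)) = -437 - 37395*(-78) = -437 - 135*(-21606) = -437 + 2916810 = 2916373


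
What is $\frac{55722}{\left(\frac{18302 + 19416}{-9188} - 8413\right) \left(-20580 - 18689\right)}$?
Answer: $\frac{255986868}{1518460799689} \approx 0.00016858$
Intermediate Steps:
$\frac{55722}{\left(\frac{18302 + 19416}{-9188} - 8413\right) \left(-20580 - 18689\right)} = \frac{55722}{\left(37718 \left(- \frac{1}{9188}\right) - 8413\right) \left(-20580 - 18689\right)} = \frac{55722}{\left(- \frac{18859}{4594} - 8413\right) \left(-20580 - 18689\right)} = \frac{55722}{\left(- \frac{38668181}{4594}\right) \left(-39269\right)} = \frac{55722}{\frac{1518460799689}{4594}} = 55722 \cdot \frac{4594}{1518460799689} = \frac{255986868}{1518460799689}$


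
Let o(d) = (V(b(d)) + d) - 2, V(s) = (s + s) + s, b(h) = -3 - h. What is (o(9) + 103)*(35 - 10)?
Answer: 1850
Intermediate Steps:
V(s) = 3*s (V(s) = 2*s + s = 3*s)
o(d) = -11 - 2*d (o(d) = (3*(-3 - d) + d) - 2 = ((-9 - 3*d) + d) - 2 = (-9 - 2*d) - 2 = -11 - 2*d)
(o(9) + 103)*(35 - 10) = ((-11 - 2*9) + 103)*(35 - 10) = ((-11 - 18) + 103)*25 = (-29 + 103)*25 = 74*25 = 1850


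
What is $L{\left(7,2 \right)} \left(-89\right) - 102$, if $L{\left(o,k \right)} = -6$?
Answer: $432$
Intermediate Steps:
$L{\left(7,2 \right)} \left(-89\right) - 102 = \left(-6\right) \left(-89\right) - 102 = 534 - 102 = 432$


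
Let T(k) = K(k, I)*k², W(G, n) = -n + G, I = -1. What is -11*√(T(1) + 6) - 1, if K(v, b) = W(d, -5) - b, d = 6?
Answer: -1 - 33*√2 ≈ -47.669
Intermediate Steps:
W(G, n) = G - n
K(v, b) = 11 - b (K(v, b) = (6 - 1*(-5)) - b = (6 + 5) - b = 11 - b)
T(k) = 12*k² (T(k) = (11 - 1*(-1))*k² = (11 + 1)*k² = 12*k²)
-11*√(T(1) + 6) - 1 = -11*√(12*1² + 6) - 1 = -11*√(12*1 + 6) - 1 = -11*√(12 + 6) - 1 = -33*√2 - 1 = -1 - 33*√2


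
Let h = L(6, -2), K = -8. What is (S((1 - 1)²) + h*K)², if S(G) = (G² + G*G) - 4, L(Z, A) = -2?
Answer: 144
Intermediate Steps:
S(G) = -4 + 2*G² (S(G) = (G² + G²) - 4 = 2*G² - 4 = -4 + 2*G²)
h = -2
(S((1 - 1)²) + h*K)² = ((-4 + 2*((1 - 1)²)²) - 2*(-8))² = ((-4 + 2*(0²)²) + 16)² = ((-4 + 2*0²) + 16)² = ((-4 + 2*0) + 16)² = ((-4 + 0) + 16)² = (-4 + 16)² = 12² = 144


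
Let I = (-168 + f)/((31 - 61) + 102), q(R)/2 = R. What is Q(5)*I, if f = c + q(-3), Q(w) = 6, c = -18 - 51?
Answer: -81/4 ≈ -20.250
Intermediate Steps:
q(R) = 2*R
c = -69
f = -75 (f = -69 + 2*(-3) = -69 - 6 = -75)
I = -27/8 (I = (-168 - 75)/((31 - 61) + 102) = -243/(-30 + 102) = -243/72 = -243*1/72 = -27/8 ≈ -3.3750)
Q(5)*I = 6*(-27/8) = -81/4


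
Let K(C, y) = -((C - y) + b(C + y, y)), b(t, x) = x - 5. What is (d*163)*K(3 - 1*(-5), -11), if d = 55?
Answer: -26895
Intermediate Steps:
b(t, x) = -5 + x
K(C, y) = 5 - C (K(C, y) = -((C - y) + (-5 + y)) = -(-5 + C) = 5 - C)
(d*163)*K(3 - 1*(-5), -11) = (55*163)*(5 - (3 - 1*(-5))) = 8965*(5 - (3 + 5)) = 8965*(5 - 1*8) = 8965*(5 - 8) = 8965*(-3) = -26895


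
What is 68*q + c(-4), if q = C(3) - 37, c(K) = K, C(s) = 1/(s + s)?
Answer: -7526/3 ≈ -2508.7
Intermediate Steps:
C(s) = 1/(2*s)
q = -221/6 (q = (1/2)/3 - 37 = (1/2)*(1/3) - 37 = 1/6 - 37 = -221/6 ≈ -36.833)
68*q + c(-4) = 68*(-221/6) - 4 = -7514/3 - 4 = -7526/3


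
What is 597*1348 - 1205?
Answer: 803551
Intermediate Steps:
597*1348 - 1205 = 804756 - 1205 = 803551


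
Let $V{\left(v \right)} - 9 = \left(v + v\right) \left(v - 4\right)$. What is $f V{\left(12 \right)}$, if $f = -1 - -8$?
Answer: $1407$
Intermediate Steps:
$f = 7$ ($f = -1 + 8 = 7$)
$V{\left(v \right)} = 9 + 2 v \left(-4 + v\right)$ ($V{\left(v \right)} = 9 + \left(v + v\right) \left(v - 4\right) = 9 + 2 v \left(-4 + v\right)$)
$f V{\left(12 \right)} = 7 \left(9 - 96 + 2 \cdot 12^{2}\right) = 7 \left(9 - 96 + 2 \cdot 144\right) = 7 \left(9 - 96 + 288\right) = 7 \cdot 201 = 1407$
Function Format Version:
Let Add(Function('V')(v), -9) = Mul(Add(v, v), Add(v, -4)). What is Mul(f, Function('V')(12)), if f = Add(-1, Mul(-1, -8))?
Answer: 1407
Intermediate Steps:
f = 7 (f = Add(-1, 8) = 7)
Function('V')(v) = Add(9, Mul(2, v, Add(-4, v))) (Function('V')(v) = Add(9, Mul(Add(v, v), Add(v, -4))) = Add(9, Mul(Mul(2, v), Add(-4, v))) = Add(9, Mul(2, v, Add(-4, v))))
Mul(f, Function('V')(12)) = Mul(7, Add(9, Mul(-8, 12), Mul(2, Pow(12, 2)))) = Mul(7, Add(9, -96, Mul(2, 144))) = Mul(7, Add(9, -96, 288)) = Mul(7, 201) = 1407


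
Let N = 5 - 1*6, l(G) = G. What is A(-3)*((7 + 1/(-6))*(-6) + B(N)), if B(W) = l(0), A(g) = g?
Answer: 123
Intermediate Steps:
N = -1 (N = 5 - 6 = -1)
B(W) = 0
A(-3)*((7 + 1/(-6))*(-6) + B(N)) = -3*((7 + 1/(-6))*(-6) + 0) = -3*((7 - ⅙)*(-6) + 0) = -3*((41/6)*(-6) + 0) = -3*(-41 + 0) = -3*(-41) = 123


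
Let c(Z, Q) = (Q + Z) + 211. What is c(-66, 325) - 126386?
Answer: -125916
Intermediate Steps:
c(Z, Q) = 211 + Q + Z
c(-66, 325) - 126386 = (211 + 325 - 66) - 126386 = 470 - 126386 = -125916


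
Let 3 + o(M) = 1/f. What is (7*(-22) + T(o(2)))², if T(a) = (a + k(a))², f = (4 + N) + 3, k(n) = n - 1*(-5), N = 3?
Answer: 14699556/625 ≈ 23519.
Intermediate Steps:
k(n) = 5 + n (k(n) = n + 5 = 5 + n)
f = 10 (f = (4 + 3) + 3 = 7 + 3 = 10)
o(M) = -29/10 (o(M) = -3 + 1/10 = -3 + ⅒ = -29/10)
T(a) = (5 + 2*a)² (T(a) = (a + (5 + a))² = (5 + 2*a)²)
(7*(-22) + T(o(2)))² = (7*(-22) + (5 + 2*(-29/10))²)² = (-154 + (5 - 29/5)²)² = (-154 + (-⅘)²)² = (-154 + 16/25)² = (-3834/25)² = 14699556/625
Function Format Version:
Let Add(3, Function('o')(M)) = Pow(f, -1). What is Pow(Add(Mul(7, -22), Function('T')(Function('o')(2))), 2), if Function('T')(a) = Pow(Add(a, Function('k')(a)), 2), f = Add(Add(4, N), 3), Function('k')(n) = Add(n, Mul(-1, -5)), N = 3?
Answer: Rational(14699556, 625) ≈ 23519.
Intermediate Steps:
Function('k')(n) = Add(5, n) (Function('k')(n) = Add(n, 5) = Add(5, n))
f = 10 (f = Add(Add(4, 3), 3) = Add(7, 3) = 10)
Function('o')(M) = Rational(-29, 10) (Function('o')(M) = Add(-3, Pow(10, -1)) = Add(-3, Rational(1, 10)) = Rational(-29, 10))
Function('T')(a) = Pow(Add(5, Mul(2, a)), 2) (Function('T')(a) = Pow(Add(a, Add(5, a)), 2) = Pow(Add(5, Mul(2, a)), 2))
Pow(Add(Mul(7, -22), Function('T')(Function('o')(2))), 2) = Pow(Add(Mul(7, -22), Pow(Add(5, Mul(2, Rational(-29, 10))), 2)), 2) = Pow(Add(-154, Pow(Add(5, Rational(-29, 5)), 2)), 2) = Pow(Add(-154, Pow(Rational(-4, 5), 2)), 2) = Pow(Add(-154, Rational(16, 25)), 2) = Pow(Rational(-3834, 25), 2) = Rational(14699556, 625)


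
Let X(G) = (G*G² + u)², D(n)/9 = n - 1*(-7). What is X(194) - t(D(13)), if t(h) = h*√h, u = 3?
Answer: 53310252123769 - 1080*√5 ≈ 5.3310e+13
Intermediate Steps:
D(n) = 63 + 9*n (D(n) = 9*(n - 1*(-7)) = 9*(n + 7) = 9*(7 + n) = 63 + 9*n)
t(h) = h^(3/2)
X(G) = (3 + G³)² (X(G) = (G*G² + 3)² = (G³ + 3)² = (3 + G³)²)
X(194) - t(D(13)) = (3 + 194³)² - (63 + 9*13)^(3/2) = (3 + 7301384)² - (63 + 117)^(3/2) = 7301387² - 180^(3/2) = 53310252123769 - 1080*√5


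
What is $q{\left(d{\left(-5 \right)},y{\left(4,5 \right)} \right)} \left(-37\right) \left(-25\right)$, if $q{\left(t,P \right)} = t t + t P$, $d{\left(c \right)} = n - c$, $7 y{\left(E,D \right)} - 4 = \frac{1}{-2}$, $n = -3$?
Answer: $4625$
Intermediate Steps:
$y{\left(E,D \right)} = \frac{1}{2}$ ($y{\left(E,D \right)} = \frac{4}{7} + \frac{1}{7 \left(-2\right)} = \frac{4}{7} + \frac{1}{7} \left(- \frac{1}{2}\right) = \frac{4}{7} - \frac{1}{14} = \frac{1}{2}$)
$d{\left(c \right)} = -3 - c$
$q{\left(t,P \right)} = t^{2} + P t$
$q{\left(d{\left(-5 \right)},y{\left(4,5 \right)} \right)} \left(-37\right) \left(-25\right) = \left(-3 - -5\right) \left(\frac{1}{2} - -2\right) \left(-37\right) \left(-25\right) = \left(-3 + 5\right) \left(\frac{1}{2} + \left(-3 + 5\right)\right) \left(-37\right) \left(-25\right) = 2 \left(\frac{1}{2} + 2\right) \left(-37\right) \left(-25\right) = 2 \cdot \frac{5}{2} \left(-37\right) \left(-25\right) = 5 \left(-37\right) \left(-25\right) = \left(-185\right) \left(-25\right) = 4625$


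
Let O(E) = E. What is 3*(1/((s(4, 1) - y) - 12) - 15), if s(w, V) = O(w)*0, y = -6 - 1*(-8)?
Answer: -633/14 ≈ -45.214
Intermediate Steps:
y = 2 (y = -6 + 8 = 2)
s(w, V) = 0 (s(w, V) = w*0 = 0)
3*(1/((s(4, 1) - y) - 12) - 15) = 3*(1/((0 - 1*2) - 12) - 15) = 3*(1/((0 - 2) - 12) - 15) = 3*(1/(-2 - 12) - 15) = 3*(1/(-14) - 15) = 3*(-1/14 - 15) = 3*(-211/14) = -633/14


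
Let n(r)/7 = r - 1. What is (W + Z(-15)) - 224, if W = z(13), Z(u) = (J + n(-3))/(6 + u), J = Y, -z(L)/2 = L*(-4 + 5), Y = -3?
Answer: -2219/9 ≈ -246.56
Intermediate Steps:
z(L) = -2*L (z(L) = -2*L*(-4 + 5) = -2*L)
J = -3
n(r) = -7 + 7*r (n(r) = 7*(r - 1) = 7*(-1 + r) = -7 + 7*r)
Z(u) = -31/(6 + u) (Z(u) = (-3 + (-7 + 7*(-3)))/(6 + u) = (-3 + (-7 - 21))/(6 + u) = (-3 - 28)/(6 + u) = -31/(6 + u))
W = -26 (W = -2*13 = -26)
(W + Z(-15)) - 224 = (-26 - 31/(6 - 15)) - 224 = (-26 - 31/(-9)) - 224 = (-26 - 31*(-1/9)) - 224 = (-26 + 31/9) - 224 = -203/9 - 224 = -2219/9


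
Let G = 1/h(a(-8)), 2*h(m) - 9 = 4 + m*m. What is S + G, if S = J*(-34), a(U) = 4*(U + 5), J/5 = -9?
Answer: 240212/157 ≈ 1530.0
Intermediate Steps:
J = -45 (J = 5*(-9) = -45)
a(U) = 20 + 4*U (a(U) = 4*(5 + U) = 20 + 4*U)
S = 1530 (S = -45*(-34) = 1530)
h(m) = 13/2 + m²/2 (h(m) = 9/2 + (4 + m*m)/2 = 9/2 + (4 + m²)/2 = 9/2 + (2 + m²/2) = 13/2 + m²/2)
G = 2/157 (G = 1/(13/2 + (20 + 4*(-8))²/2) = 1/(13/2 + (20 - 32)²/2) = 1/(13/2 + (½)*(-12)²) = 1/(13/2 + (½)*144) = 1/(13/2 + 72) = 1/(157/2) = 2/157 ≈ 0.012739)
S + G = 1530 + 2/157 = 240212/157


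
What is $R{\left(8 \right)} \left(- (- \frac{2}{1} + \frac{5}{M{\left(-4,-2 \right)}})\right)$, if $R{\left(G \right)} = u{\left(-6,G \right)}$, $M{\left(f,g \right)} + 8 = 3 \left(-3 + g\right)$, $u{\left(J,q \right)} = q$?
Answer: $\frac{408}{23} \approx 17.739$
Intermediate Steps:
$M{\left(f,g \right)} = -17 + 3 g$ ($M{\left(f,g \right)} = -8 + 3 \left(-3 + g\right) = -8 + \left(-9 + 3 g\right) = -17 + 3 g$)
$R{\left(G \right)} = G$
$R{\left(8 \right)} \left(- (- \frac{2}{1} + \frac{5}{M{\left(-4,-2 \right)}})\right) = 8 \left(- (- \frac{2}{1} + \frac{5}{-17 + 3 \left(-2\right)})\right) = 8 \left(- (\left(-2\right) 1 + \frac{5}{-17 - 6})\right) = 8 \left(- (-2 + \frac{5}{-23})\right) = 8 \left(- (-2 + 5 \left(- \frac{1}{23}\right))\right) = 8 \left(- (-2 - \frac{5}{23})\right) = 8 \left(\left(-1\right) \left(- \frac{51}{23}\right)\right) = 8 \cdot \frac{51}{23} = \frac{408}{23}$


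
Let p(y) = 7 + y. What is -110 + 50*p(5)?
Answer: 490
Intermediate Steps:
-110 + 50*p(5) = -110 + 50*(7 + 5) = -110 + 50*12 = -110 + 600 = 490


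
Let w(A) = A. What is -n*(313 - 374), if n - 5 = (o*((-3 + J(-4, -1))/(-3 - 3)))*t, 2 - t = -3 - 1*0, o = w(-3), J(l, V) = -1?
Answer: -305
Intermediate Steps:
o = -3
t = 5 (t = 2 - (-3 - 1*0) = 2 - (-3 + 0) = 2 - 1*(-3) = 2 + 3 = 5)
n = -5 (n = 5 - 3*(-3 - 1)/(-3 - 3)*5 = 5 - (-12)/(-6)*5 = 5 - (-12)*(-1)/6*5 = 5 - 3*⅔*5 = 5 - 2*5 = 5 - 10 = -5)
-n*(313 - 374) = -(-5)*(313 - 374) = -(-5)*(-61) = -1*305 = -305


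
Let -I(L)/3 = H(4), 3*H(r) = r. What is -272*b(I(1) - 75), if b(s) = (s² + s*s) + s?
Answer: -3373616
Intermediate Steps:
H(r) = r/3
I(L) = -4
b(s) = s + 2*s² (b(s) = (s² + s²) + s = 2*s² + s = s + 2*s²)
-272*b(I(1) - 75) = -272*(-4 - 75)*(1 + 2*(-4 - 75)) = -(-21488)*(1 + 2*(-79)) = -(-21488)*(1 - 158) = -(-21488)*(-157) = -272*12403 = -3373616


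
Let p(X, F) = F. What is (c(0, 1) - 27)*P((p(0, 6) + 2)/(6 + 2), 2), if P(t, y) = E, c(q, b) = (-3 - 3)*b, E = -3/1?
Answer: 99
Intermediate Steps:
E = -3 (E = -3*1 = -3)
c(q, b) = -6*b
P(t, y) = -3
(c(0, 1) - 27)*P((p(0, 6) + 2)/(6 + 2), 2) = (-6*1 - 27)*(-3) = (-6 - 27)*(-3) = -33*(-3) = 99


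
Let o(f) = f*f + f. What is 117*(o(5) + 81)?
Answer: 12987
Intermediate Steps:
o(f) = f + f² (o(f) = f² + f = f + f²)
117*(o(5) + 81) = 117*(5*(1 + 5) + 81) = 117*(5*6 + 81) = 117*(30 + 81) = 117*111 = 12987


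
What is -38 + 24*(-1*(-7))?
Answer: 130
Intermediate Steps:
-38 + 24*(-1*(-7)) = -38 + 24*7 = -38 + 168 = 130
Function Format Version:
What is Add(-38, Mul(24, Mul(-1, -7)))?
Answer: 130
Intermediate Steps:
Add(-38, Mul(24, Mul(-1, -7))) = Add(-38, Mul(24, 7)) = Add(-38, 168) = 130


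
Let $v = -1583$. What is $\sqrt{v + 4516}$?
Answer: $\sqrt{2933} \approx 54.157$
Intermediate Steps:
$\sqrt{v + 4516} = \sqrt{-1583 + 4516} = \sqrt{2933}$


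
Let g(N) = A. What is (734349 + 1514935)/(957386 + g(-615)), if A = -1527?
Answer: 2249284/955859 ≈ 2.3532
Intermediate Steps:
g(N) = -1527
(734349 + 1514935)/(957386 + g(-615)) = (734349 + 1514935)/(957386 - 1527) = 2249284/955859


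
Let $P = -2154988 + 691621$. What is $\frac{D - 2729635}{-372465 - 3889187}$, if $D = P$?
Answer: $\frac{2096501}{2130826} \approx 0.98389$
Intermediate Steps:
$P = -1463367$
$D = -1463367$
$\frac{D - 2729635}{-372465 - 3889187} = \frac{-1463367 - 2729635}{-372465 - 3889187} = - \frac{4193002}{-4261652} = \left(-4193002\right) \left(- \frac{1}{4261652}\right) = \frac{2096501}{2130826}$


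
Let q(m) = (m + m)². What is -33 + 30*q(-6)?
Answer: 4287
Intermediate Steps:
q(m) = 4*m² (q(m) = (2*m)² = 4*m²)
-33 + 30*q(-6) = -33 + 30*(4*(-6)²) = -33 + 30*(4*36) = -33 + 30*144 = -33 + 4320 = 4287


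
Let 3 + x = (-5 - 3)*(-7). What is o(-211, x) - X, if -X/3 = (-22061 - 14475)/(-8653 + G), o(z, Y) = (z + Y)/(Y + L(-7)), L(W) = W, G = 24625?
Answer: -315231/30613 ≈ -10.297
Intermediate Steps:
x = 53 (x = -3 + (-5 - 3)*(-7) = -3 - 8*(-7) = -3 + 56 = 53)
o(z, Y) = (Y + z)/(-7 + Y) (o(z, Y) = (z + Y)/(Y - 7) = (Y + z)/(-7 + Y))
X = 9134/1331 (X = -3*(-22061 - 14475)/(-8653 + 24625) = -(-109608)/15972 = -3*(-9134/3993) = 9134/1331 ≈ 6.8625)
o(-211, x) - X = (53 - 211)/(-7 + 53) - 1*9134/1331 = -158/46 - 9134/1331 = (1/46)*(-158) - 9134/1331 = -79/23 - 9134/1331 = -315231/30613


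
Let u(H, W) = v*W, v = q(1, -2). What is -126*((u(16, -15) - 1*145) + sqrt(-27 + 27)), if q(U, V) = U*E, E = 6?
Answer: 29610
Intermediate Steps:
q(U, V) = 6*U (q(U, V) = U*6 = 6*U)
v = 6 (v = 6*1 = 6)
u(H, W) = 6*W
-126*((u(16, -15) - 1*145) + sqrt(-27 + 27)) = -126*((6*(-15) - 1*145) + sqrt(-27 + 27)) = -126*((-90 - 145) + sqrt(0)) = -126*(-235 + 0) = -126*(-235) = 29610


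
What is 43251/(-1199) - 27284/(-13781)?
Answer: -563328515/16523419 ≈ -34.093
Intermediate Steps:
43251/(-1199) - 27284/(-13781) = 43251*(-1/1199) - 27284*(-1/13781) = -43251/1199 + 27284/13781 = -563328515/16523419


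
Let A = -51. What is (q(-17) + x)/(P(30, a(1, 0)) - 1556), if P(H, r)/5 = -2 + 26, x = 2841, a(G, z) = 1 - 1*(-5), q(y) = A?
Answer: -1395/718 ≈ -1.9429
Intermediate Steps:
q(y) = -51
a(G, z) = 6 (a(G, z) = 1 + 5 = 6)
P(H, r) = 120 (P(H, r) = 5*(-2 + 26) = 5*24 = 120)
(q(-17) + x)/(P(30, a(1, 0)) - 1556) = (-51 + 2841)/(120 - 1556) = 2790/(-1436) = 2790*(-1/1436) = -1395/718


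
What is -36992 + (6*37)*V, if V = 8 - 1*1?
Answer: -35438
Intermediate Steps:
V = 7 (V = 8 - 1 = 7)
-36992 + (6*37)*V = -36992 + (6*37)*7 = -36992 + 222*7 = -36992 + 1554 = -35438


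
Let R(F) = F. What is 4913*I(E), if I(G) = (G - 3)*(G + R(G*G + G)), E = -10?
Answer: -5109520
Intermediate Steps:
I(G) = (-3 + G)*(G² + 2*G) (I(G) = (G - 3)*(G + (G*G + G)) = (-3 + G)*(G + (G² + G)) = (-3 + G)*(G + (G + G²)) = (-3 + G)*(G² + 2*G))
4913*I(E) = 4913*(-10*(-6 + (-10)² - 1*(-10))) = 4913*(-10*(-6 + 100 + 10)) = 4913*(-10*104) = 4913*(-1040) = -5109520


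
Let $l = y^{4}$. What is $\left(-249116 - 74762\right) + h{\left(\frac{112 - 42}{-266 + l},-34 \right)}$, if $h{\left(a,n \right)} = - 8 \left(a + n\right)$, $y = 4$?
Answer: $-323550$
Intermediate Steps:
$l = 256$ ($l = 4^{4} = 256$)
$h{\left(a,n \right)} = - 8 a - 8 n$
$\left(-249116 - 74762\right) + h{\left(\frac{112 - 42}{-266 + l},-34 \right)} = \left(-249116 - 74762\right) - \left(-272 + 8 \frac{112 - 42}{-266 + 256}\right) = -323878 + \left(- 8 \frac{70}{-10} + 272\right) = -323878 + \left(- 8 \cdot 70 \left(- \frac{1}{10}\right) + 272\right) = -323878 + \left(\left(-8\right) \left(-7\right) + 272\right) = -323878 + \left(56 + 272\right) = -323878 + 328 = -323550$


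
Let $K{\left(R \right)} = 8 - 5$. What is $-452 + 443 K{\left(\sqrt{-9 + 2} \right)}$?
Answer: $877$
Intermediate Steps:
$K{\left(R \right)} = 3$
$-452 + 443 K{\left(\sqrt{-9 + 2} \right)} = -452 + 443 \cdot 3 = -452 + 1329 = 877$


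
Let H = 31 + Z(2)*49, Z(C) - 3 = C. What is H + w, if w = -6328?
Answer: -6052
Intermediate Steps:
Z(C) = 3 + C
H = 276 (H = 31 + (3 + 2)*49 = 31 + 5*49 = 31 + 245 = 276)
H + w = 276 - 6328 = -6052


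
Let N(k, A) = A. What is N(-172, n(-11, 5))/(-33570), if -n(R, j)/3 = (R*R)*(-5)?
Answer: -121/2238 ≈ -0.054066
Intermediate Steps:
n(R, j) = 15*R**2 (n(R, j) = -3*R*R*(-5) = -3*R**2*(-5) = -(-15)*R**2 = 15*R**2)
N(-172, n(-11, 5))/(-33570) = (15*(-11)**2)/(-33570) = (15*121)*(-1/33570) = 1815*(-1/33570) = -121/2238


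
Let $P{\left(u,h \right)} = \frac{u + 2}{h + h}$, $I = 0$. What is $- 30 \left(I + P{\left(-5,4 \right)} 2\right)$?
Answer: $\frac{45}{2} \approx 22.5$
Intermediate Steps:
$P{\left(u,h \right)} = \frac{2 + u}{2 h}$
$- 30 \left(I + P{\left(-5,4 \right)} 2\right) = - 30 \left(0 + \frac{2 - 5}{2 \cdot 4} \cdot 2\right) = - 30 \left(0 + \frac{1}{2} \cdot \frac{1}{4} \left(-3\right) 2\right) = - 30 \left(0 - \frac{3}{4}\right) = \left(-30\right) \left(- \frac{3}{4}\right) = \frac{45}{2}$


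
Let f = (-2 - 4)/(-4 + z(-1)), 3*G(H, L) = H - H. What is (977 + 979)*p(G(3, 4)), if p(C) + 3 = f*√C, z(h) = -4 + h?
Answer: -5868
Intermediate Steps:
G(H, L) = 0 (G(H, L) = (H - H)/3 = (⅓)*0 = 0)
f = ⅔ (f = (-2 - 4)/(-4 + (-4 - 1)) = -6/(-4 - 5) = -6/(-9) = -6*(-⅑) = ⅔ ≈ 0.66667)
p(C) = -3 + 2*√C/3
(977 + 979)*p(G(3, 4)) = (977 + 979)*(-3 + 2*√0/3) = 1956*(-3 + (⅔)*0) = 1956*(-3 + 0) = 1956*(-3) = -5868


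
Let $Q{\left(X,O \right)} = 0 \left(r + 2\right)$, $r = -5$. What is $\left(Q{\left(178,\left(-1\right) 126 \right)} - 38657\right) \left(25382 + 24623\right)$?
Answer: $-1933043285$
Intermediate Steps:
$Q{\left(X,O \right)} = 0$ ($Q{\left(X,O \right)} = 0 \left(-5 + 2\right) = 0 \left(-3\right) = 0$)
$\left(Q{\left(178,\left(-1\right) 126 \right)} - 38657\right) \left(25382 + 24623\right) = \left(0 - 38657\right) \left(25382 + 24623\right) = \left(-38657\right) 50005 = -1933043285$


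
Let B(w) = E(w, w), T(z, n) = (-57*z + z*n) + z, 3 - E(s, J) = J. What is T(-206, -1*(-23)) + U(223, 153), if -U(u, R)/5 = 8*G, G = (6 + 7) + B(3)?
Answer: 6278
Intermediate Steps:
E(s, J) = 3 - J
T(z, n) = -56*z + n*z (T(z, n) = (-57*z + n*z) + z = -56*z + n*z)
B(w) = 3 - w
G = 13 (G = (6 + 7) + (3 - 1*3) = 13 + (3 - 3) = 13 + 0 = 13)
U(u, R) = -520 (U(u, R) = -40*13 = -5*104 = -520)
T(-206, -1*(-23)) + U(223, 153) = -206*(-56 - 1*(-23)) - 520 = -206*(-56 + 23) - 520 = -206*(-33) - 520 = 6798 - 520 = 6278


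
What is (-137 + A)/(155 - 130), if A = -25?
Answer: -162/25 ≈ -6.4800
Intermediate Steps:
(-137 + A)/(155 - 130) = (-137 - 25)/(155 - 130) = -162/25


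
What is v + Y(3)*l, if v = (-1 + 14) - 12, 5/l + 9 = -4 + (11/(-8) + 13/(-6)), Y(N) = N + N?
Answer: -323/397 ≈ -0.81360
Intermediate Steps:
Y(N) = 2*N
l = -120/397 (l = 5/(-9 + (-4 + (11/(-8) + 13/(-6)))) = 5/(-9 + (-4 + (11*(-1/8) + 13*(-1/6)))) = 5/(-9 + (-4 + (-11/8 - 13/6))) = 5/(-9 + (-4 - 85/24)) = 5/(-9 - 181/24) = 5/(-397/24) = 5*(-24/397) = -120/397 ≈ -0.30227)
v = 1 (v = 13 - 12 = 1)
v + Y(3)*l = 1 + (2*3)*(-120/397) = 1 + 6*(-120/397) = 1 - 720/397 = -323/397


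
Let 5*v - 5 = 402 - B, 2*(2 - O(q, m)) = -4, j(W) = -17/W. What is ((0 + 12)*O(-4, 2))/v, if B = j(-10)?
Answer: 800/1351 ≈ 0.59215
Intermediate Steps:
O(q, m) = 4 (O(q, m) = 2 - 1/2*(-4) = 2 + 2 = 4)
B = 17/10 (B = -17/(-10) = -17*(-1/10) = 17/10 ≈ 1.7000)
v = 4053/50 (v = 1 + (402 - 1*17/10)/5 = 1 + (402 - 17/10)/5 = 1 + (1/5)*(4003/10) = 1 + 4003/50 = 4053/50 ≈ 81.060)
((0 + 12)*O(-4, 2))/v = ((0 + 12)*4)/(4053/50) = (12*4)*(50/4053) = 48*(50/4053) = 800/1351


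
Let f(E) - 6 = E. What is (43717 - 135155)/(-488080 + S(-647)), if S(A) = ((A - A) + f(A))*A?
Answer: 91438/73353 ≈ 1.2465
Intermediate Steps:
f(E) = 6 + E
S(A) = A*(6 + A) (S(A) = ((A - A) + (6 + A))*A = (0 + (6 + A))*A = (6 + A)*A = A*(6 + A))
(43717 - 135155)/(-488080 + S(-647)) = (43717 - 135155)/(-488080 - 647*(6 - 647)) = -91438/(-488080 - 647*(-641)) = -91438/(-488080 + 414727) = -91438/(-73353) = -91438*(-1/73353) = 91438/73353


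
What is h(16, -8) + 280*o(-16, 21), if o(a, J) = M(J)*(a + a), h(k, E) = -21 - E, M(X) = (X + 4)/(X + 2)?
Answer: -224299/23 ≈ -9752.1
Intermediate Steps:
M(X) = (4 + X)/(2 + X)
o(a, J) = 2*a*(4 + J)/(2 + J) (o(a, J) = ((4 + J)/(2 + J))*(a + a) = ((4 + J)/(2 + J))*(2*a) = 2*a*(4 + J)/(2 + J))
h(16, -8) + 280*o(-16, 21) = (-21 - 1*(-8)) + 280*(2*(-16)*(4 + 21)/(2 + 21)) = (-21 + 8) + 280*(2*(-16)*25/23) = -13 + 280*(2*(-16)*(1/23)*25) = -13 + 280*(-800/23) = -13 - 224000/23 = -224299/23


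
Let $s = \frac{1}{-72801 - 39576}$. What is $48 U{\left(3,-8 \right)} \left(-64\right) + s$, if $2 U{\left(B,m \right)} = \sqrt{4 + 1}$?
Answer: $- \frac{1}{112377} - 1536 \sqrt{5} \approx -3434.6$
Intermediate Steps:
$U{\left(B,m \right)} = \frac{\sqrt{5}}{2}$ ($U{\left(B,m \right)} = \frac{\sqrt{4 + 1}}{2} = \frac{\sqrt{5}}{2}$)
$s = - \frac{1}{112377}$ ($s = \frac{1}{-112377} = - \frac{1}{112377} \approx -8.8986 \cdot 10^{-6}$)
$48 U{\left(3,-8 \right)} \left(-64\right) + s = 48 \frac{\sqrt{5}}{2} \left(-64\right) - \frac{1}{112377} = 24 \sqrt{5} \left(-64\right) - \frac{1}{112377} = - 1536 \sqrt{5} - \frac{1}{112377} = - \frac{1}{112377} - 1536 \sqrt{5}$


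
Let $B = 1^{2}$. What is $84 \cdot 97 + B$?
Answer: $8149$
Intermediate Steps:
$B = 1$
$84 \cdot 97 + B = 84 \cdot 97 + 1 = 8148 + 1 = 8149$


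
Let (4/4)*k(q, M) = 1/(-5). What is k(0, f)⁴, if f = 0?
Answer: 1/625 ≈ 0.0016000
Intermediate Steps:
k(q, M) = -⅕ (k(q, M) = 1/(-5) = -⅕)
k(0, f)⁴ = (-⅕)⁴ = 1/625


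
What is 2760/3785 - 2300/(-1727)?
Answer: 2694404/1307339 ≈ 2.0610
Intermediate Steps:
2760/3785 - 2300/(-1727) = 2760*(1/3785) - 2300*(-1/1727) = 552/757 + 2300/1727 = 2694404/1307339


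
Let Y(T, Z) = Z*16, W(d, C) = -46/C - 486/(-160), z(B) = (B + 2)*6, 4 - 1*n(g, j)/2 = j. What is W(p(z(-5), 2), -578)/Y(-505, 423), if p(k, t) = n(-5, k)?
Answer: 72067/156476160 ≈ 0.00046056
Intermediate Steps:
n(g, j) = 8 - 2*j
z(B) = 12 + 6*B (z(B) = (2 + B)*6 = 12 + 6*B)
p(k, t) = 8 - 2*k
W(d, C) = 243/80 - 46/C (W(d, C) = -46/C - 486*(-1/160) = -46/C + 243/80 = 243/80 - 46/C)
Y(T, Z) = 16*Z
W(p(z(-5), 2), -578)/Y(-505, 423) = (243/80 - 46/(-578))/((16*423)) = (243/80 - 46*(-1/578))/6768 = (243/80 + 23/289)*(1/6768) = (72067/23120)*(1/6768) = 72067/156476160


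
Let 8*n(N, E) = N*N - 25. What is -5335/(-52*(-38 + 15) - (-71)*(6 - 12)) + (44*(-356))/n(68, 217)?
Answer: -314353/9198 ≈ -34.176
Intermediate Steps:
n(N, E) = -25/8 + N**2/8 (n(N, E) = (N*N - 25)/8 = (N**2 - 25)/8 = (-25 + N**2)/8 = -25/8 + N**2/8)
-5335/(-52*(-38 + 15) - (-71)*(6 - 12)) + (44*(-356))/n(68, 217) = -5335/(-52*(-38 + 15) - (-71)*(6 - 12)) + (44*(-356))/(-25/8 + (1/8)*68**2) = -5335/(-52*(-23) - (-71)*(-6)) - 15664/(-25/8 + (1/8)*4624) = -5335/(1196 - 1*426) - 15664/(-25/8 + 578) = -5335/(1196 - 426) - 15664/4599/8 = -5335/770 - 15664*8/4599 = -5335*1/770 - 125312/4599 = -97/14 - 125312/4599 = -314353/9198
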